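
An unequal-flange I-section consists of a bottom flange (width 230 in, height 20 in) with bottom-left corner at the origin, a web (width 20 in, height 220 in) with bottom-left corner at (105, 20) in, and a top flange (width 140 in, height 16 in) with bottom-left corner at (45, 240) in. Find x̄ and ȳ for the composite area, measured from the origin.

x̄ = 115.00 in, ȳ = 104.41 in

Part | A | x̄ᵢ | ȳᵢ | A·x̄ᵢ | A·ȳᵢ
bottom flange | 4600.00 | 115.00 | 10.00 | 529000.00 | 46000.00
web | 4400.00 | 115.00 | 130.00 | 506000.00 | 572000.00
top flange | 2240.00 | 115.00 | 248.00 | 257600.00 | 555520.00
Σ | 11240.00 |  |  | 1292600.00 | 1173520.00
x̄ = 1292600.00 / 11240.00 = 115.00 in
ȳ = 1173520.00 / 11240.00 = 104.41 in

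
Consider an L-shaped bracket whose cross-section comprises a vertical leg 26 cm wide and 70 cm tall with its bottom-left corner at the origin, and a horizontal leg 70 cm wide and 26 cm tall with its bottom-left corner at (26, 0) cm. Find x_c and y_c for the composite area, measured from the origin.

vertical leg: A = 26 × 70 = 1820.00, centroid at (13.00, 35.00).
horizontal leg: A = 70 × 26 = 1820.00, centroid at (61.00, 13.00).
ΣA = 3640.00 cm², ΣAx_c = 134680.00 cm³, ΣAy_c = 87360.00 cm³.
x_c = 134680.00/3640.00 = 37.00 cm; y_c = 87360.00/3640.00 = 24.00 cm.

x_c = 37.00 cm, y_c = 24.00 cm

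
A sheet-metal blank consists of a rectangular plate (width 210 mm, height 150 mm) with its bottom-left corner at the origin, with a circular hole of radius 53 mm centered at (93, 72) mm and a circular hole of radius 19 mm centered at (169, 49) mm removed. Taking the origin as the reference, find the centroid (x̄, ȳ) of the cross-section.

x̄ = 106.55 mm, ȳ = 77.60 mm

plate: A = 210 × 150 = 31500.00, centroid at (105.00, 75.00).
hole 1: A = −π·53² = -8824.73, centroid at (93.00, 72.00).
hole 2: A = −π·19² = -1134.11, centroid at (169.00, 49.00).
ΣA = 21541.15 mm²
ΣAx̄ = (31500.00)(105.00) + (-8824.73)(93.00) + (-1134.11)(169.00) = 2295134.33 mm³
ΣAȳ = (31500.00)(75.00) + (-8824.73)(72.00) + (-1134.11)(49.00) = 1671547.54 mm³
x̄ = 2295134.33 / 21541.15 = 106.55 mm
ȳ = 1671547.54 / 21541.15 = 77.60 mm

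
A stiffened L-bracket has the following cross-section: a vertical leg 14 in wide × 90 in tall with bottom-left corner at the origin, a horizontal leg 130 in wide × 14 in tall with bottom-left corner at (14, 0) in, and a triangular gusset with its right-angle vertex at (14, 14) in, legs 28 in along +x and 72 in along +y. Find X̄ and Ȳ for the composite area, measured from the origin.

vertical leg: A = 14 × 90 = 1260.00, centroid at (7.00, 45.00).
horizontal leg: A = 130 × 14 = 1820.00, centroid at (79.00, 7.00).
gusset: A = ½·28·72 = 1008.00, centroid at (23.33, 38.00).
ΣA = 4088.00 in², ΣAX̄ = 176120.00 in³, ΣAȲ = 107744.00 in³.
X̄ = 176120.00/4088.00 = 43.08 in; Ȳ = 107744.00/4088.00 = 26.36 in.

X̄ = 43.08 in, Ȳ = 26.36 in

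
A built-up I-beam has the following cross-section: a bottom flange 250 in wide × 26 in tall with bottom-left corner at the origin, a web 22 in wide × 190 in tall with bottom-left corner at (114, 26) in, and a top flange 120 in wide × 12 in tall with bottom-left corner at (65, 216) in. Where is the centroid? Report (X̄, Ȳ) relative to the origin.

bottom flange: A = 250 × 26 = 6500.00, centroid at (125.00, 13.00).
web: A = 22 × 190 = 4180.00, centroid at (125.00, 121.00).
top flange: A = 120 × 12 = 1440.00, centroid at (125.00, 222.00).
ΣA = 12120.00 in², ΣAX̄ = 1515000.00 in³, ΣAȲ = 909960.00 in³.
X̄ = 1515000.00/12120.00 = 125.00 in; Ȳ = 909960.00/12120.00 = 75.08 in.

X̄ = 125.00 in, Ȳ = 75.08 in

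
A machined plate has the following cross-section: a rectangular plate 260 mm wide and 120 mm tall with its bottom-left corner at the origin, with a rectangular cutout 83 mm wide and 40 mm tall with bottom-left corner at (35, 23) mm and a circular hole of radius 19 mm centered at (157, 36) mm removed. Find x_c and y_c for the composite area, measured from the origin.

x_c = 135.50 mm, y_c = 63.13 mm

Part | A | x̄ᵢ | ȳᵢ | A·x̄ᵢ | A·ȳᵢ
plate | 31200.00 | 130.00 | 60.00 | 4056000.00 | 1872000.00
hole 1 | -3320.00 | 76.50 | 43.00 | -253980.00 | -142760.00
hole 2 | -1134.11 | 157.00 | 36.00 | -178056.05 | -40828.14
Σ | 26745.89 |  |  | 3623963.95 | 1688411.86
x_c = 3623963.95 / 26745.89 = 135.50 mm
y_c = 1688411.86 / 26745.89 = 63.13 mm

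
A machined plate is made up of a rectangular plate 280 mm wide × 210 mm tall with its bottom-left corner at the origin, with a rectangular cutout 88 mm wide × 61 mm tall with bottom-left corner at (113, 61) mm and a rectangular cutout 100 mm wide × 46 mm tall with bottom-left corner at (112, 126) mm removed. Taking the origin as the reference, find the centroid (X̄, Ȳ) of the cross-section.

X̄ = 136.06 mm, Ȳ = 102.34 mm

plate: A = 280 × 210 = 58800.00, centroid at (140.00, 105.00).
hole 1: A = −(88 × 61) = -5368.00, centroid at (157.00, 91.50).
hole 2: A = −(100 × 46) = -4600.00, centroid at (162.00, 149.00).
ΣA = 48832.00 mm²
ΣAX̄ = (58800.00)(140.00) + (-5368.00)(157.00) + (-4600.00)(162.00) = 6644024.00 mm³
ΣAȲ = (58800.00)(105.00) + (-5368.00)(91.50) + (-4600.00)(149.00) = 4997428.00 mm³
X̄ = 6644024.00 / 48832.00 = 136.06 mm
Ȳ = 4997428.00 / 48832.00 = 102.34 mm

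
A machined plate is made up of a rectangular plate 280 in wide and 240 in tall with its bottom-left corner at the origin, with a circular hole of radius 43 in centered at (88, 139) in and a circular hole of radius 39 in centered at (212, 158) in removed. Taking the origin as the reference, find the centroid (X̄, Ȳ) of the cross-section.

plate: A = 280 × 240 = 67200.00, centroid at (140.00, 120.00).
hole 1: A = −π·43² = -5808.80, centroid at (88.00, 139.00).
hole 2: A = −π·39² = -4778.36, centroid at (212.00, 158.00).
ΣA = 56612.83 in², ΣAX̄ = 7883812.34 in³, ΣAȲ = 6501594.87 in³.
X̄ = 7883812.34/56612.83 = 139.26 in; Ȳ = 6501594.87/56612.83 = 114.84 in.

X̄ = 139.26 in, Ȳ = 114.84 in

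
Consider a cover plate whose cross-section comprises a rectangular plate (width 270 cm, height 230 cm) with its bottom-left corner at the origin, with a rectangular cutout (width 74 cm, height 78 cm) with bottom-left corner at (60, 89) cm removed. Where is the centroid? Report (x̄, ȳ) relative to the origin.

x̄ = 138.89 cm, ȳ = 113.67 cm

Part | A | x̄ᵢ | ȳᵢ | A·x̄ᵢ | A·ȳᵢ
plate | 62100.00 | 135.00 | 115.00 | 8383500.00 | 7141500.00
hole | -5772.00 | 97.00 | 128.00 | -559884.00 | -738816.00
Σ | 56328.00 |  |  | 7823616.00 | 6402684.00
x̄ = 7823616.00 / 56328.00 = 138.89 cm
ȳ = 6402684.00 / 56328.00 = 113.67 cm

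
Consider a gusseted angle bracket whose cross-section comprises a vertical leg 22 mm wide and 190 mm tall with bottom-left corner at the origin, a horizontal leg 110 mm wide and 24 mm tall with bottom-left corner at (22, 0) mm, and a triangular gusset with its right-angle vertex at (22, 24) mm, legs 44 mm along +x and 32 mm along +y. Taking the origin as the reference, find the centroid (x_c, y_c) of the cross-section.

x_c = 36.56 mm, y_c = 60.23 mm

vertical leg: A = 22 × 190 = 4180.00, centroid at (11.00, 95.00).
horizontal leg: A = 110 × 24 = 2640.00, centroid at (77.00, 12.00).
gusset: A = ½·44·32 = 704.00, centroid at (36.67, 34.67).
ΣA = 7524.00 mm²
ΣAx_c = (4180.00)(11.00) + (2640.00)(77.00) + (704.00)(36.67) = 275073.33 mm³
ΣAy_c = (4180.00)(95.00) + (2640.00)(12.00) + (704.00)(34.67) = 453185.33 mm³
x_c = 275073.33 / 7524.00 = 36.56 mm
y_c = 453185.33 / 7524.00 = 60.23 mm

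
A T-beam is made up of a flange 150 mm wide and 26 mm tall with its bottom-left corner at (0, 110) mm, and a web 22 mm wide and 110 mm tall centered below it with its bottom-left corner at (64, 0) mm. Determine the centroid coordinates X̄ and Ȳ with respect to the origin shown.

X̄ = 75.00 mm, Ȳ = 96.96 mm

web: A = 22 × 110 = 2420.00, centroid at (75.00, 55.00).
flange: A = 150 × 26 = 3900.00, centroid at (75.00, 123.00).
ΣA = 6320.00 mm², ΣAX̄ = 474000.00 mm³, ΣAȲ = 612800.00 mm³.
X̄ = 474000.00/6320.00 = 75.00 mm; Ȳ = 612800.00/6320.00 = 96.96 mm.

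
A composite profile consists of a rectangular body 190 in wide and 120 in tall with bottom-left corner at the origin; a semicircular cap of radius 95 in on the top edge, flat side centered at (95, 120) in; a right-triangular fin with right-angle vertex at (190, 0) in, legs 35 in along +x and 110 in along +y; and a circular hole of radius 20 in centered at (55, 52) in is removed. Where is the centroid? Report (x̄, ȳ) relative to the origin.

x̄ = 101.79 in, ȳ = 96.85 in

rectangular body: A = 190 × 120 = 22800.00, centroid at (95.00, 60.00).
semicircular top: A = ½π·95² = 14176.44, centroid at (95.00, 160.32).
triangular fin: A = ½·35·110 = 1925.00, centroid at (201.67, 36.67).
hole: A = −π·20² = -1256.64, centroid at (55.00, 52.00).
ΣA = 37644.80 in²
ΣAx̄ = (22800.00)(95.00) + (14176.44)(95.00) + (1925.00)(201.67) + (-1256.64)(55.00) = 3831854.80 in³
ΣAȳ = (22800.00)(60.00) + (14176.44)(160.32) + (1925.00)(36.67) + (-1256.64)(52.00) = 3645993.96 in³
x̄ = 3831854.80 / 37644.80 = 101.79 in
ȳ = 3645993.96 / 37644.80 = 96.85 in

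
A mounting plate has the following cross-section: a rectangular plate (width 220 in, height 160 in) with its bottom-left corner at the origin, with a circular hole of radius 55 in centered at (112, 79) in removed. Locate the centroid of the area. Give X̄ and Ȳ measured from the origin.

X̄ = 109.26 in, Ȳ = 80.37 in

plate: A = 220 × 160 = 35200.00, centroid at (110.00, 80.00).
hole: A = −π·55² = -9503.32, centroid at (112.00, 79.00).
ΣA = 25696.68 in², ΣAX̄ = 2807628.41 in³, ΣAȲ = 2065237.90 in³.
X̄ = 2807628.41/25696.68 = 109.26 in; Ȳ = 2065237.90/25696.68 = 80.37 in.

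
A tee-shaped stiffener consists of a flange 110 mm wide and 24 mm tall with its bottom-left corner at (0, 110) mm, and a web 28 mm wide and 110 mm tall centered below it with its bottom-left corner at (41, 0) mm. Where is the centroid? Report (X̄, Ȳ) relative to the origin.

Part | A | x̄ᵢ | ȳᵢ | A·x̄ᵢ | A·ȳᵢ
web | 3080.00 | 55.00 | 55.00 | 169400.00 | 169400.00
flange | 2640.00 | 55.00 | 122.00 | 145200.00 | 322080.00
Σ | 5720.00 |  |  | 314600.00 | 491480.00
X̄ = 314600.00 / 5720.00 = 55.00 mm
Ȳ = 491480.00 / 5720.00 = 85.92 mm

X̄ = 55.00 mm, Ȳ = 85.92 mm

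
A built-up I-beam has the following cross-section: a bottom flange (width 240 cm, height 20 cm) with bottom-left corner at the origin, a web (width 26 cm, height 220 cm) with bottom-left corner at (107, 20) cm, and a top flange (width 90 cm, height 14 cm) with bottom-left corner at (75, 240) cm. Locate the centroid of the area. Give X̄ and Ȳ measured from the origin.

X̄ = 120.00 cm, Ȳ = 93.62 cm

bottom flange: A = 240 × 20 = 4800.00, centroid at (120.00, 10.00).
web: A = 26 × 220 = 5720.00, centroid at (120.00, 130.00).
top flange: A = 90 × 14 = 1260.00, centroid at (120.00, 247.00).
ΣA = 11780.00 cm²
ΣAX̄ = (4800.00)(120.00) + (5720.00)(120.00) + (1260.00)(120.00) = 1413600.00 cm³
ΣAȲ = (4800.00)(10.00) + (5720.00)(130.00) + (1260.00)(247.00) = 1102820.00 cm³
X̄ = 1413600.00 / 11780.00 = 120.00 cm
Ȳ = 1102820.00 / 11780.00 = 93.62 cm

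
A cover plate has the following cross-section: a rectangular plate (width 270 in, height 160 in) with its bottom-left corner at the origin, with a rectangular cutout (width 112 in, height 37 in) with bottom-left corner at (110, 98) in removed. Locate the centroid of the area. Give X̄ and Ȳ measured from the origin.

Part | A | x̄ᵢ | ȳᵢ | A·x̄ᵢ | A·ȳᵢ
plate | 43200.00 | 135.00 | 80.00 | 5832000.00 | 3456000.00
hole | -4144.00 | 166.00 | 116.50 | -687904.00 | -482776.00
Σ | 39056.00 |  |  | 5144096.00 | 2973224.00
X̄ = 5144096.00 / 39056.00 = 131.71 in
Ȳ = 2973224.00 / 39056.00 = 76.13 in

X̄ = 131.71 in, Ȳ = 76.13 in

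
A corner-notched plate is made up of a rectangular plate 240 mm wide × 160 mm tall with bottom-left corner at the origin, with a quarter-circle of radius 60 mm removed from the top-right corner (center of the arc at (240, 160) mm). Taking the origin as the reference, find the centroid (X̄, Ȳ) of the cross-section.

X̄ = 112.49 mm, Ȳ = 75.67 mm

Part | A | x̄ᵢ | ȳᵢ | A·x̄ᵢ | A·ȳᵢ
plate | 38400.00 | 120.00 | 80.00 | 4608000.00 | 3072000.00
removed quarter-circle | -2827.43 | 214.54 | 134.54 | -606584.01 | -380389.34
Σ | 35572.57 |  |  | 4001415.99 | 2691610.66
X̄ = 4001415.99 / 35572.57 = 112.49 mm
Ȳ = 2691610.66 / 35572.57 = 75.67 mm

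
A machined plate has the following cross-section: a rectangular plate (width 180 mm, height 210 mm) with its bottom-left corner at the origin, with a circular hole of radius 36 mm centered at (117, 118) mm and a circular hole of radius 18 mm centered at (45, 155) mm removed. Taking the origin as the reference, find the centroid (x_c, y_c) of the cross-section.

x_c = 88.04 mm, y_c = 101.83 mm

plate: A = 180 × 210 = 37800.00, centroid at (90.00, 105.00).
hole 1: A = −π·36² = -4071.50, centroid at (117.00, 118.00).
hole 2: A = −π·18² = -1017.88, centroid at (45.00, 155.00).
ΣA = 32710.62 mm², ΣAx_c = 2879829.60 mm³, ΣAy_c = 3330791.74 mm³.
x_c = 2879829.60/32710.62 = 88.04 mm; y_c = 3330791.74/32710.62 = 101.83 mm.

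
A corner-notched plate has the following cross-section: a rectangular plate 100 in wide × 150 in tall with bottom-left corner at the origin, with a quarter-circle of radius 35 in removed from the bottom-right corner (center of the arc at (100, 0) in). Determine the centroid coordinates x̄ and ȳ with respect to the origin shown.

plate: A = 100 × 150 = 15000.00, centroid at (50.00, 75.00).
removed quarter-circle: A = −¼π·35² = -962.11, centroid at (85.15, 14.85).
ΣA = 14037.89 in²
ΣAx̄ = (15000.00)(50.00) + (-962.11)(85.15) = 668080.39 in³
ΣAȳ = (15000.00)(75.00) + (-962.11)(14.85) = 1110708.33 in³
x̄ = 668080.39 / 14037.89 = 47.59 in
ȳ = 1110708.33 / 14037.89 = 79.12 in

x̄ = 47.59 in, ȳ = 79.12 in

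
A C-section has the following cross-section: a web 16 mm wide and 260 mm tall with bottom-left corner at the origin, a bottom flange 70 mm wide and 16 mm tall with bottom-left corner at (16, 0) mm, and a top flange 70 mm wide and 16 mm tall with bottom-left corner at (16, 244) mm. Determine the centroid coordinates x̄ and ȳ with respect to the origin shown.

Part | A | x̄ᵢ | ȳᵢ | A·x̄ᵢ | A·ȳᵢ
web | 4160.00 | 8.00 | 130.00 | 33280.00 | 540800.00
bottom flange | 1120.00 | 51.00 | 8.00 | 57120.00 | 8960.00
top flange | 1120.00 | 51.00 | 252.00 | 57120.00 | 282240.00
Σ | 6400.00 |  |  | 147520.00 | 832000.00
x̄ = 147520.00 / 6400.00 = 23.05 mm
ȳ = 832000.00 / 6400.00 = 130.00 mm

x̄ = 23.05 mm, ȳ = 130.00 mm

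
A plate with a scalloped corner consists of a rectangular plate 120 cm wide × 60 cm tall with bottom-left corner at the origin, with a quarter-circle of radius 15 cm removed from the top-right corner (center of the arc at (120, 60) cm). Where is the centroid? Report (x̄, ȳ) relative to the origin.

x̄ = 58.65 cm, ȳ = 29.41 cm

plate: A = 120 × 60 = 7200.00, centroid at (60.00, 30.00).
removed quarter-circle: A = −¼π·15² = -176.71, centroid at (113.63, 53.63).
ΣA = 7023.29 cm², ΣAx̄ = 411919.25 cm³, ΣAȳ = 206522.12 cm³.
x̄ = 411919.25/7023.29 = 58.65 cm; ȳ = 206522.12/7023.29 = 29.41 cm.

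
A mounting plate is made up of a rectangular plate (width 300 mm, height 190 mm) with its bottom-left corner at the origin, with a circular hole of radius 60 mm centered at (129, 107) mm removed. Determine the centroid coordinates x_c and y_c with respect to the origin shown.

plate: A = 300 × 190 = 57000.00, centroid at (150.00, 95.00).
hole: A = −π·60² = -11309.73, centroid at (129.00, 107.00).
ΣA = 45690.27 mm², ΣAx_c = 7091044.37 mm³, ΣAy_c = 4204858.51 mm³.
x_c = 7091044.37/45690.27 = 155.20 mm; y_c = 4204858.51/45690.27 = 92.03 mm.

x_c = 155.20 mm, y_c = 92.03 mm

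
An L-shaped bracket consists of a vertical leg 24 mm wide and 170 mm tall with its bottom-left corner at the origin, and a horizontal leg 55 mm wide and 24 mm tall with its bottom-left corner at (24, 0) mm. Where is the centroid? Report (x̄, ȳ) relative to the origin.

Part | A | x̄ᵢ | ȳᵢ | A·x̄ᵢ | A·ȳᵢ
vertical leg | 4080.00 | 12.00 | 85.00 | 48960.00 | 346800.00
horizontal leg | 1320.00 | 51.50 | 12.00 | 67980.00 | 15840.00
Σ | 5400.00 |  |  | 116940.00 | 362640.00
x̄ = 116940.00 / 5400.00 = 21.66 mm
ȳ = 362640.00 / 5400.00 = 67.16 mm

x̄ = 21.66 mm, ȳ = 67.16 mm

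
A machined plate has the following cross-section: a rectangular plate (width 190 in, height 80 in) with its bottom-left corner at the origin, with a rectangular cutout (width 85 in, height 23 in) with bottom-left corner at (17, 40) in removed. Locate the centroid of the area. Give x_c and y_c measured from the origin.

Part | A | x̄ᵢ | ȳᵢ | A·x̄ᵢ | A·ȳᵢ
plate | 15200.00 | 95.00 | 40.00 | 1444000.00 | 608000.00
hole | -1955.00 | 59.50 | 51.50 | -116322.50 | -100682.50
Σ | 13245.00 |  |  | 1327677.50 | 507317.50
x_c = 1327677.50 / 13245.00 = 100.24 in
y_c = 507317.50 / 13245.00 = 38.30 in

x_c = 100.24 in, y_c = 38.30 in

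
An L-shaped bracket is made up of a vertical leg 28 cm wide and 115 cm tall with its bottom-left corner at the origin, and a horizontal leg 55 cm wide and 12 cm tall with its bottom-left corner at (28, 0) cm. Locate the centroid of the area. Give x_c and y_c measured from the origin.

x_c = 21.06 cm, y_c = 48.74 cm

vertical leg: A = 28 × 115 = 3220.00, centroid at (14.00, 57.50).
horizontal leg: A = 55 × 12 = 660.00, centroid at (55.50, 6.00).
ΣA = 3880.00 cm²
ΣAx_c = (3220.00)(14.00) + (660.00)(55.50) = 81710.00 cm³
ΣAy_c = (3220.00)(57.50) + (660.00)(6.00) = 189110.00 cm³
x_c = 81710.00 / 3880.00 = 21.06 cm
y_c = 189110.00 / 3880.00 = 48.74 cm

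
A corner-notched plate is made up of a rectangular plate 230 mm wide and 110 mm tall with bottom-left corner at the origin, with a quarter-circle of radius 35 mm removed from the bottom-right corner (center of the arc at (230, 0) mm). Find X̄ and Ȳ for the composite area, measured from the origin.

plate: A = 230 × 110 = 25300.00, centroid at (115.00, 55.00).
removed quarter-circle: A = −¼π·35² = -962.11, centroid at (215.15, 14.85).
ΣA = 24337.89 mm², ΣAX̄ = 2702505.73 mm³, ΣAȲ = 1377208.33 mm³.
X̄ = 2702505.73/24337.89 = 111.04 mm; Ȳ = 1377208.33/24337.89 = 56.59 mm.

X̄ = 111.04 mm, Ȳ = 56.59 mm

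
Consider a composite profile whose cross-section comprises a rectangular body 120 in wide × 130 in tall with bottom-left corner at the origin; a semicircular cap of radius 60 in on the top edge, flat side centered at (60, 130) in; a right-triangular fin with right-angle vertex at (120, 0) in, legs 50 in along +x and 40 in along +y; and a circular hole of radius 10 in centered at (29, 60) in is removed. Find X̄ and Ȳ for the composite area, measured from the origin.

X̄ = 63.94 in, Ȳ = 86.03 in

rectangular body: A = 120 × 130 = 15600.00, centroid at (60.00, 65.00).
semicircular top: A = ½π·60² = 5654.87, centroid at (60.00, 155.46).
triangular fin: A = ½·50·40 = 1000.00, centroid at (136.67, 13.33).
hole: A = −π·10² = -314.16, centroid at (29.00, 60.00).
ΣA = 21940.71 in², ΣAX̄ = 1402848.05 in³, ΣAȲ = 1887616.46 in³.
X̄ = 1402848.05/21940.71 = 63.94 in; Ȳ = 1887616.46/21940.71 = 86.03 in.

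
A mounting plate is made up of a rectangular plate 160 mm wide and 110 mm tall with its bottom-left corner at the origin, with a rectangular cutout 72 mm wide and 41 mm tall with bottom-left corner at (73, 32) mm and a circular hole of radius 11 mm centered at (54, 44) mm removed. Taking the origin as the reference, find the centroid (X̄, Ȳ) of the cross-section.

X̄ = 74.69 mm, Ȳ = 55.81 mm

plate: A = 160 × 110 = 17600.00, centroid at (80.00, 55.00).
hole 1: A = −(72 × 41) = -2952.00, centroid at (109.00, 52.50).
hole 2: A = −π·11² = -380.13, centroid at (54.00, 44.00).
ΣA = 14267.87 mm²
ΣAX̄ = (17600.00)(80.00) + (-2952.00)(109.00) + (-380.13)(54.00) = 1065704.83 mm³
ΣAȲ = (17600.00)(55.00) + (-2952.00)(52.50) + (-380.13)(44.00) = 796294.16 mm³
X̄ = 1065704.83 / 14267.87 = 74.69 mm
Ȳ = 796294.16 / 14267.87 = 55.81 mm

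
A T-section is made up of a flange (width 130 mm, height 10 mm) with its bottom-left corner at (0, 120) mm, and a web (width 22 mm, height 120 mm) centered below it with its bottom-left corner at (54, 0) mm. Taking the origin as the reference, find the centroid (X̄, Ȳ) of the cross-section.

Part | A | x̄ᵢ | ȳᵢ | A·x̄ᵢ | A·ȳᵢ
web | 2640.00 | 65.00 | 60.00 | 171600.00 | 158400.00
flange | 1300.00 | 65.00 | 125.00 | 84500.00 | 162500.00
Σ | 3940.00 |  |  | 256100.00 | 320900.00
X̄ = 256100.00 / 3940.00 = 65.00 mm
Ȳ = 320900.00 / 3940.00 = 81.45 mm

X̄ = 65.00 mm, Ȳ = 81.45 mm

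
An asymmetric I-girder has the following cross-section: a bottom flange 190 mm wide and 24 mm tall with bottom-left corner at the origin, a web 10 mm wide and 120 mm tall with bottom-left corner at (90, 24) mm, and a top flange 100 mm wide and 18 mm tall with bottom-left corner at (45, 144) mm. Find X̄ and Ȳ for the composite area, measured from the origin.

X̄ = 95.00 mm, Ȳ = 57.00 mm

bottom flange: A = 190 × 24 = 4560.00, centroid at (95.00, 12.00).
web: A = 10 × 120 = 1200.00, centroid at (95.00, 84.00).
top flange: A = 100 × 18 = 1800.00, centroid at (95.00, 153.00).
ΣA = 7560.00 mm²
ΣAX̄ = (4560.00)(95.00) + (1200.00)(95.00) + (1800.00)(95.00) = 718200.00 mm³
ΣAȲ = (4560.00)(12.00) + (1200.00)(84.00) + (1800.00)(153.00) = 430920.00 mm³
X̄ = 718200.00 / 7560.00 = 95.00 mm
Ȳ = 430920.00 / 7560.00 = 57.00 mm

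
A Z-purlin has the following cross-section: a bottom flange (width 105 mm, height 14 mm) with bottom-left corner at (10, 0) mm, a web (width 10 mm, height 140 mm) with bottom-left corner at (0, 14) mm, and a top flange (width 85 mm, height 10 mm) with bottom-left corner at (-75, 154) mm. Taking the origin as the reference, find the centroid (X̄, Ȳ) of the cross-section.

bottom flange: A = 105 × 14 = 1470.00, centroid at (62.50, 7.00).
web: A = 10 × 140 = 1400.00, centroid at (5.00, 84.00).
top flange: A = 85 × 10 = 850.00, centroid at (-32.50, 159.00).
ΣA = 3720.00 mm², ΣAX̄ = 71250.00 mm³, ΣAȲ = 263040.00 mm³.
X̄ = 71250.00/3720.00 = 19.15 mm; Ȳ = 263040.00/3720.00 = 70.71 mm.

X̄ = 19.15 mm, Ȳ = 70.71 mm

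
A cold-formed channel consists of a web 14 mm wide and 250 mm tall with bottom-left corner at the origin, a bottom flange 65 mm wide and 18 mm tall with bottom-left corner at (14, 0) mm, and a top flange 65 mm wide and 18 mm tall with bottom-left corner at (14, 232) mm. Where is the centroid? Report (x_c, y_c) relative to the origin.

Part | A | x̄ᵢ | ȳᵢ | A·x̄ᵢ | A·ȳᵢ
web | 3500.00 | 7.00 | 125.00 | 24500.00 | 437500.00
bottom flange | 1170.00 | 46.50 | 9.00 | 54405.00 | 10530.00
top flange | 1170.00 | 46.50 | 241.00 | 54405.00 | 281970.00
Σ | 5840.00 |  |  | 133310.00 | 730000.00
x_c = 133310.00 / 5840.00 = 22.83 mm
y_c = 730000.00 / 5840.00 = 125.00 mm

x_c = 22.83 mm, y_c = 125.00 mm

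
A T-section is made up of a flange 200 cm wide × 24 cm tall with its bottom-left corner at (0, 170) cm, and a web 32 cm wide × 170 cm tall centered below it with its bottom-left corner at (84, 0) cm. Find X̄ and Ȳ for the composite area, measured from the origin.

X̄ = 100.00 cm, Ȳ = 130.47 cm

web: A = 32 × 170 = 5440.00, centroid at (100.00, 85.00).
flange: A = 200 × 24 = 4800.00, centroid at (100.00, 182.00).
ΣA = 10240.00 cm², ΣAX̄ = 1024000.00 cm³, ΣAȲ = 1336000.00 cm³.
X̄ = 1024000.00/10240.00 = 100.00 cm; Ȳ = 1336000.00/10240.00 = 130.47 cm.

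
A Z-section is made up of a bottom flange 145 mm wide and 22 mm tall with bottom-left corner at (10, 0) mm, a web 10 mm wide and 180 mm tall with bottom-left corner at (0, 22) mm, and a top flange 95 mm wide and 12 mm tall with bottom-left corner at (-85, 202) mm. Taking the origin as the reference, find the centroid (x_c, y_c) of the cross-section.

x_c = 37.43 mm, y_c = 77.29 mm

bottom flange: A = 145 × 22 = 3190.00, centroid at (82.50, 11.00).
web: A = 10 × 180 = 1800.00, centroid at (5.00, 112.00).
top flange: A = 95 × 12 = 1140.00, centroid at (-37.50, 208.00).
ΣA = 6130.00 mm²
ΣAx_c = (3190.00)(82.50) + (1800.00)(5.00) + (1140.00)(-37.50) = 229425.00 mm³
ΣAy_c = (3190.00)(11.00) + (1800.00)(112.00) + (1140.00)(208.00) = 473810.00 mm³
x_c = 229425.00 / 6130.00 = 37.43 mm
y_c = 473810.00 / 6130.00 = 77.29 mm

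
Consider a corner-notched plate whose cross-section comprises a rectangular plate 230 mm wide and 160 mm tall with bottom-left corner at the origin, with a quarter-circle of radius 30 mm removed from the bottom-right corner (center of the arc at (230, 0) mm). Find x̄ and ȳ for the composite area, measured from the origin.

x̄ = 113.00 mm, ȳ = 81.32 mm

plate: A = 230 × 160 = 36800.00, centroid at (115.00, 80.00).
removed quarter-circle: A = −¼π·30² = -706.86, centroid at (217.27, 12.73).
ΣA = 36093.14 mm², ΣAx̄ = 4078422.58 mm³, ΣAȳ = 2935000.00 mm³.
x̄ = 4078422.58/36093.14 = 113.00 mm; ȳ = 2935000.00/36093.14 = 81.32 mm.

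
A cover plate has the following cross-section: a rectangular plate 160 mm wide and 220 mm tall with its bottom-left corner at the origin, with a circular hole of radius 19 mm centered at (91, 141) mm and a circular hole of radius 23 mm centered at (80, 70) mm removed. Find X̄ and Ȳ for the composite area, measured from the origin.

X̄ = 79.62 mm, Ȳ = 110.97 mm

plate: A = 160 × 220 = 35200.00, centroid at (80.00, 110.00).
hole 1: A = −π·19² = -1134.11, centroid at (91.00, 141.00).
hole 2: A = −π·23² = -1661.90, centroid at (80.00, 70.00).
ΣA = 32403.98 mm², ΣAX̄ = 2579843.34 mm³, ΣAȲ = 3595756.62 mm³.
X̄ = 2579843.34/32403.98 = 79.62 mm; Ȳ = 3595756.62/32403.98 = 110.97 mm.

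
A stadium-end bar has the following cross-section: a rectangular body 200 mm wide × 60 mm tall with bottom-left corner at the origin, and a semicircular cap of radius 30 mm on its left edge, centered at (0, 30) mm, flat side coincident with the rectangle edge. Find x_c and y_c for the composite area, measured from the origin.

x_c = 88.12 mm, y_c = 30.00 mm

rectangular body: A = 200 × 60 = 12000.00, centroid at (100.00, 30.00).
semicircular end: A = ½π·30² = 1413.72, centroid at (-12.73, 30.00).
ΣA = 13413.72 mm², ΣAx_c = 1182000.00 mm³, ΣAy_c = 402411.50 mm³.
x_c = 1182000.00/13413.72 = 88.12 mm; y_c = 402411.50/13413.72 = 30.00 mm.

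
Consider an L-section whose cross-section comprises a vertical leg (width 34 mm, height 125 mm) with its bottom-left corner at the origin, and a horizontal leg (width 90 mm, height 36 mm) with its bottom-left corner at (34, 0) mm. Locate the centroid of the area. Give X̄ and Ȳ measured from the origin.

vertical leg: A = 34 × 125 = 4250.00, centroid at (17.00, 62.50).
horizontal leg: A = 90 × 36 = 3240.00, centroid at (79.00, 18.00).
ΣA = 7490.00 mm², ΣAX̄ = 328210.00 mm³, ΣAȲ = 323945.00 mm³.
X̄ = 328210.00/7490.00 = 43.82 mm; Ȳ = 323945.00/7490.00 = 43.25 mm.

X̄ = 43.82 mm, Ȳ = 43.25 mm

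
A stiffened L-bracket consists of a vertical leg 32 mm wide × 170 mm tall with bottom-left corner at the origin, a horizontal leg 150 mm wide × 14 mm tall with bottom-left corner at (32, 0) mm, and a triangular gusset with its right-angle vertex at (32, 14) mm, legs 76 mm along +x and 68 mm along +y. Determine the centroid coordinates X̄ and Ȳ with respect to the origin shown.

Part | A | x̄ᵢ | ȳᵢ | A·x̄ᵢ | A·ȳᵢ
vertical leg | 5440.00 | 16.00 | 85.00 | 87040.00 | 462400.00
horizontal leg | 2100.00 | 107.00 | 7.00 | 224700.00 | 14700.00
gusset | 2584.00 | 57.33 | 36.67 | 148149.33 | 94746.67
Σ | 10124.00 |  |  | 459889.33 | 571846.67
X̄ = 459889.33 / 10124.00 = 45.43 mm
Ȳ = 571846.67 / 10124.00 = 56.48 mm

X̄ = 45.43 mm, Ȳ = 56.48 mm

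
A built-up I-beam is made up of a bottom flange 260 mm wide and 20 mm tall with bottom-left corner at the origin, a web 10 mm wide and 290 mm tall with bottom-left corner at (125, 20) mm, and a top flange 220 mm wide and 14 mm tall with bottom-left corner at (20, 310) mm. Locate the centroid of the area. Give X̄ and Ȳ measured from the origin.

X̄ = 130.00 mm, Ȳ = 134.78 mm

bottom flange: A = 260 × 20 = 5200.00, centroid at (130.00, 10.00).
web: A = 10 × 290 = 2900.00, centroid at (130.00, 165.00).
top flange: A = 220 × 14 = 3080.00, centroid at (130.00, 317.00).
ΣA = 11180.00 mm²
ΣAX̄ = (5200.00)(130.00) + (2900.00)(130.00) + (3080.00)(130.00) = 1453400.00 mm³
ΣAȲ = (5200.00)(10.00) + (2900.00)(165.00) + (3080.00)(317.00) = 1506860.00 mm³
X̄ = 1453400.00 / 11180.00 = 130.00 mm
Ȳ = 1506860.00 / 11180.00 = 134.78 mm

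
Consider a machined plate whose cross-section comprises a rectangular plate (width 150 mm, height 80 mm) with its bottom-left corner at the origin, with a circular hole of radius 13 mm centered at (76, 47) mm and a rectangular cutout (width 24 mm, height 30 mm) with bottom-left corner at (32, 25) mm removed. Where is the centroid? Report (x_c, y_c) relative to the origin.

x_c = 77.03 mm, y_c = 39.65 mm

plate: A = 150 × 80 = 12000.00, centroid at (75.00, 40.00).
hole 1: A = −π·13² = -530.93, centroid at (76.00, 47.00).
hole 2: A = −(24 × 30) = -720.00, centroid at (44.00, 40.00).
ΣA = 10749.07 mm², ΣAx_c = 827969.38 mm³, ΣAy_c = 426246.33 mm³.
x_c = 827969.38/10749.07 = 77.03 mm; y_c = 426246.33/10749.07 = 39.65 mm.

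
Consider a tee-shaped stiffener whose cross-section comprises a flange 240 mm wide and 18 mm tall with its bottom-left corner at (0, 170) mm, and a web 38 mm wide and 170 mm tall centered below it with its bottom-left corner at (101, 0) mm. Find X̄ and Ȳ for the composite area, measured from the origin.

web: A = 38 × 170 = 6460.00, centroid at (120.00, 85.00).
flange: A = 240 × 18 = 4320.00, centroid at (120.00, 179.00).
ΣA = 10780.00 mm², ΣAX̄ = 1293600.00 mm³, ΣAȲ = 1322380.00 mm³.
X̄ = 1293600.00/10780.00 = 120.00 mm; Ȳ = 1322380.00/10780.00 = 122.67 mm.

X̄ = 120.00 mm, Ȳ = 122.67 mm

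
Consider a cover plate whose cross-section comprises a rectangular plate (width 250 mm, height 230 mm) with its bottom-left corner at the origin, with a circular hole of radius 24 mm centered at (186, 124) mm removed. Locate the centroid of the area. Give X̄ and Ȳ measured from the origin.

plate: A = 250 × 230 = 57500.00, centroid at (125.00, 115.00).
hole: A = −π·24² = -1809.56, centroid at (186.00, 124.00).
ΣA = 55690.44 mm²
ΣAX̄ = (57500.00)(125.00) + (-1809.56)(186.00) = 6850922.33 mm³
ΣAȲ = (57500.00)(115.00) + (-1809.56)(124.00) = 6388114.89 mm³
X̄ = 6850922.33 / 55690.44 = 123.02 mm
Ȳ = 6388114.89 / 55690.44 = 114.71 mm

X̄ = 123.02 mm, Ȳ = 114.71 mm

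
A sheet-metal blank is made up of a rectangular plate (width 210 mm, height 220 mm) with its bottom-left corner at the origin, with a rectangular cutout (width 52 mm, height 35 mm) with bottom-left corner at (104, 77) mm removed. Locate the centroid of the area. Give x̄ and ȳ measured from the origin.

x̄ = 103.97 mm, ȳ = 110.64 mm

plate: A = 210 × 220 = 46200.00, centroid at (105.00, 110.00).
hole: A = −(52 × 35) = -1820.00, centroid at (130.00, 94.50).
ΣA = 44380.00 mm², ΣAx̄ = 4614400.00 mm³, ΣAȳ = 4910010.00 mm³.
x̄ = 4614400.00/44380.00 = 103.97 mm; ȳ = 4910010.00/44380.00 = 110.64 mm.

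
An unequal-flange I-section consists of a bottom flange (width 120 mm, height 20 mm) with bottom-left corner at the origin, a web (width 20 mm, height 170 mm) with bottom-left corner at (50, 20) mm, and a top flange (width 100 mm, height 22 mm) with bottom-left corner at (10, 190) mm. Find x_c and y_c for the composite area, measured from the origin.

x_c = 60.00 mm, y_c = 102.90 mm

Part | A | x̄ᵢ | ȳᵢ | A·x̄ᵢ | A·ȳᵢ
bottom flange | 2400.00 | 60.00 | 10.00 | 144000.00 | 24000.00
web | 3400.00 | 60.00 | 105.00 | 204000.00 | 357000.00
top flange | 2200.00 | 60.00 | 201.00 | 132000.00 | 442200.00
Σ | 8000.00 |  |  | 480000.00 | 823200.00
x_c = 480000.00 / 8000.00 = 60.00 mm
y_c = 823200.00 / 8000.00 = 102.90 mm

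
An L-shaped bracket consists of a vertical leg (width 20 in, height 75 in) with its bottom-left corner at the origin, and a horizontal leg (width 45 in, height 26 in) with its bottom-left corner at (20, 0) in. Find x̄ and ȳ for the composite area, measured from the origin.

x̄ = 24.24 in, ȳ = 26.76 in

vertical leg: A = 20 × 75 = 1500.00, centroid at (10.00, 37.50).
horizontal leg: A = 45 × 26 = 1170.00, centroid at (42.50, 13.00).
ΣA = 2670.00 in², ΣAx̄ = 64725.00 in³, ΣAȳ = 71460.00 in³.
x̄ = 64725.00/2670.00 = 24.24 in; ȳ = 71460.00/2670.00 = 26.76 in.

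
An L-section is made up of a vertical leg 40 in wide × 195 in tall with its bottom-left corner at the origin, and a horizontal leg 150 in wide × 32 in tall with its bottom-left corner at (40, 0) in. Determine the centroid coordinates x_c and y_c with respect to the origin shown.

vertical leg: A = 40 × 195 = 7800.00, centroid at (20.00, 97.50).
horizontal leg: A = 150 × 32 = 4800.00, centroid at (115.00, 16.00).
ΣA = 12600.00 in²
ΣAx_c = (7800.00)(20.00) + (4800.00)(115.00) = 708000.00 in³
ΣAy_c = (7800.00)(97.50) + (4800.00)(16.00) = 837300.00 in³
x_c = 708000.00 / 12600.00 = 56.19 in
y_c = 837300.00 / 12600.00 = 66.45 in

x_c = 56.19 in, y_c = 66.45 in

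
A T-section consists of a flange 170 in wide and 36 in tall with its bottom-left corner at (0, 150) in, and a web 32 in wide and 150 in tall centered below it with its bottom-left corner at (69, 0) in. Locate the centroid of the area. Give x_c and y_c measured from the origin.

web: A = 32 × 150 = 4800.00, centroid at (85.00, 75.00).
flange: A = 170 × 36 = 6120.00, centroid at (85.00, 168.00).
ΣA = 10920.00 in²
ΣAx_c = (4800.00)(85.00) + (6120.00)(85.00) = 928200.00 in³
ΣAy_c = (4800.00)(75.00) + (6120.00)(168.00) = 1388160.00 in³
x_c = 928200.00 / 10920.00 = 85.00 in
y_c = 1388160.00 / 10920.00 = 127.12 in

x_c = 85.00 in, y_c = 127.12 in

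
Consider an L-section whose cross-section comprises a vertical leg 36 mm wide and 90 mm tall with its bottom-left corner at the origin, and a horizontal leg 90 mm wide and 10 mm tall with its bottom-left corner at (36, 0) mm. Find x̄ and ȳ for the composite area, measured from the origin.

Part | A | x̄ᵢ | ȳᵢ | A·x̄ᵢ | A·ȳᵢ
vertical leg | 3240.00 | 18.00 | 45.00 | 58320.00 | 145800.00
horizontal leg | 900.00 | 81.00 | 5.00 | 72900.00 | 4500.00
Σ | 4140.00 |  |  | 131220.00 | 150300.00
x̄ = 131220.00 / 4140.00 = 31.70 mm
ȳ = 150300.00 / 4140.00 = 36.30 mm

x̄ = 31.70 mm, ȳ = 36.30 mm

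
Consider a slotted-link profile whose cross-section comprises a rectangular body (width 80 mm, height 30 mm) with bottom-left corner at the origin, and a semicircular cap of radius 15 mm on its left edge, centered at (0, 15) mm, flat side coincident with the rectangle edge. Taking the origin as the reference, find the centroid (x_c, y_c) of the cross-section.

Part | A | x̄ᵢ | ȳᵢ | A·x̄ᵢ | A·ȳᵢ
rectangular body | 2400.00 | 40.00 | 15.00 | 96000.00 | 36000.00
semicircular end | 353.43 | -6.37 | 15.00 | -2250.00 | 5301.44
Σ | 2753.43 |  |  | 93750.00 | 41301.44
x_c = 93750.00 / 2753.43 = 34.05 mm
y_c = 41301.44 / 2753.43 = 15.00 mm

x_c = 34.05 mm, y_c = 15.00 mm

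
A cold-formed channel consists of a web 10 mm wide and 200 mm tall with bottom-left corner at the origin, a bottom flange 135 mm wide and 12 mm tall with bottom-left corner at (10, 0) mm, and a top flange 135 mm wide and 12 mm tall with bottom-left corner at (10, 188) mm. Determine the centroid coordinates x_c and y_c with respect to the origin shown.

web: A = 10 × 200 = 2000.00, centroid at (5.00, 100.00).
bottom flange: A = 135 × 12 = 1620.00, centroid at (77.50, 6.00).
top flange: A = 135 × 12 = 1620.00, centroid at (77.50, 194.00).
ΣA = 5240.00 mm², ΣAx_c = 261100.00 mm³, ΣAy_c = 524000.00 mm³.
x_c = 261100.00/5240.00 = 49.83 mm; y_c = 524000.00/5240.00 = 100.00 mm.

x_c = 49.83 mm, y_c = 100.00 mm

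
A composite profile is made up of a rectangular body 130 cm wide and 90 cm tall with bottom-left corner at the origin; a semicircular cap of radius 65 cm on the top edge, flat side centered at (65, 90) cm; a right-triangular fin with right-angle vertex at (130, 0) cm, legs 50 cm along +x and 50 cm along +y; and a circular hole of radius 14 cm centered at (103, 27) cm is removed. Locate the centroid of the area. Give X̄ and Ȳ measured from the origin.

rectangular body: A = 130 × 90 = 11700.00, centroid at (65.00, 45.00).
semicircular top: A = ½π·65² = 6636.61, centroid at (65.00, 117.59).
triangular fin: A = ½·50·50 = 1250.00, centroid at (146.67, 16.67).
hole: A = −π·14² = -615.75, centroid at (103.00, 27.00).
ΣA = 18970.86 cm²
ΣAX̄ = (11700.00)(65.00) + (6636.61)(65.00) + (1250.00)(146.67) + (-615.75)(103.00) = 1311790.80 cm³
ΣAȲ = (11700.00)(45.00) + (6636.61)(117.59) + (1250.00)(16.67) + (-615.75)(27.00) = 1311086.66 cm³
X̄ = 1311790.80 / 18970.86 = 69.15 cm
Ȳ = 1311086.66 / 18970.86 = 69.11 cm

X̄ = 69.15 cm, Ȳ = 69.11 cm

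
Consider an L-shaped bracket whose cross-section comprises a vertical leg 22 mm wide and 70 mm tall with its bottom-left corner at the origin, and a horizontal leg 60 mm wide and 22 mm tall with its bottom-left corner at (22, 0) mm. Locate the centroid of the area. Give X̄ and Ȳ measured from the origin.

X̄ = 29.92 mm, Ȳ = 23.92 mm

vertical leg: A = 22 × 70 = 1540.00, centroid at (11.00, 35.00).
horizontal leg: A = 60 × 22 = 1320.00, centroid at (52.00, 11.00).
ΣA = 2860.00 mm², ΣAX̄ = 85580.00 mm³, ΣAȲ = 68420.00 mm³.
X̄ = 85580.00/2860.00 = 29.92 mm; Ȳ = 68420.00/2860.00 = 23.92 mm.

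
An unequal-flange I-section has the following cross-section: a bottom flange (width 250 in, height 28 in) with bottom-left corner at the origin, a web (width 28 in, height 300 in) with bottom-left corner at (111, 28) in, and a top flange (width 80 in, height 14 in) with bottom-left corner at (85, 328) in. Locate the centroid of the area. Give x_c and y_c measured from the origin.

x_c = 125.00 in, y_c = 119.15 in

bottom flange: A = 250 × 28 = 7000.00, centroid at (125.00, 14.00).
web: A = 28 × 300 = 8400.00, centroid at (125.00, 178.00).
top flange: A = 80 × 14 = 1120.00, centroid at (125.00, 335.00).
ΣA = 16520.00 in², ΣAx_c = 2065000.00 in³, ΣAy_c = 1968400.00 in³.
x_c = 2065000.00/16520.00 = 125.00 in; y_c = 1968400.00/16520.00 = 119.15 in.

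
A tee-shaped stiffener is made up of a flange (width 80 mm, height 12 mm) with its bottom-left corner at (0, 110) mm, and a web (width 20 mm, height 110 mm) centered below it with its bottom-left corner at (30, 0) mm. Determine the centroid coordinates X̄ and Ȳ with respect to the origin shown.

Part | A | x̄ᵢ | ȳᵢ | A·x̄ᵢ | A·ȳᵢ
web | 2200.00 | 40.00 | 55.00 | 88000.00 | 121000.00
flange | 960.00 | 40.00 | 116.00 | 38400.00 | 111360.00
Σ | 3160.00 |  |  | 126400.00 | 232360.00
X̄ = 126400.00 / 3160.00 = 40.00 mm
Ȳ = 232360.00 / 3160.00 = 73.53 mm

X̄ = 40.00 mm, Ȳ = 73.53 mm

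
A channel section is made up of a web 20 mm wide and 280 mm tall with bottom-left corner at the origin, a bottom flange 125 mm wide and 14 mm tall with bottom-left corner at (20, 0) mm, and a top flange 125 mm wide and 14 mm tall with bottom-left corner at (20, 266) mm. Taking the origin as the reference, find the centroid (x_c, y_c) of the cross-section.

x_c = 37.88 mm, y_c = 140.00 mm

Part | A | x̄ᵢ | ȳᵢ | A·x̄ᵢ | A·ȳᵢ
web | 5600.00 | 10.00 | 140.00 | 56000.00 | 784000.00
bottom flange | 1750.00 | 82.50 | 7.00 | 144375.00 | 12250.00
top flange | 1750.00 | 82.50 | 273.00 | 144375.00 | 477750.00
Σ | 9100.00 |  |  | 344750.00 | 1274000.00
x_c = 344750.00 / 9100.00 = 37.88 mm
y_c = 1274000.00 / 9100.00 = 140.00 mm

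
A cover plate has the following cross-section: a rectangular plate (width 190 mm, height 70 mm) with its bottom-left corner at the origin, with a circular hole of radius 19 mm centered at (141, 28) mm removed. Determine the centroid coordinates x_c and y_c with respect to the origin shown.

plate: A = 190 × 70 = 13300.00, centroid at (95.00, 35.00).
hole: A = −π·19² = -1134.11, centroid at (141.00, 28.00).
ΣA = 12165.89 mm², ΣAx_c = 1103589.79 mm³, ΣAy_c = 433744.78 mm³.
x_c = 1103589.79/12165.89 = 90.71 mm; y_c = 433744.78/12165.89 = 35.65 mm.

x_c = 90.71 mm, y_c = 35.65 mm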